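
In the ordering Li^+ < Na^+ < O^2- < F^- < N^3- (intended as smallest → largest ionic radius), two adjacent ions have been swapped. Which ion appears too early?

O^2-

Scanning neighbour by neighbour, only O^2-/F^- violates a trend: both have 10 electrons but Z(F)=9 > Z(O)=8, so F^- should be the smaller of the two. That makes O^2- the one sitting a position early relative to where it belongs.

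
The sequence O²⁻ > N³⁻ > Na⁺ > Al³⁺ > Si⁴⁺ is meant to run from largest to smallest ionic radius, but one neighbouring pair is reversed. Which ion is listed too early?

O²⁻

Compare adjacent ions: both have 10 electrons but Z(O)=8 > Z(N)=7, so O²⁻ should be the smaller of the two — yet in this decreasing list O²⁻ sits before N³⁻. Nothing else is reversed, so O²⁻ should move one place to the right.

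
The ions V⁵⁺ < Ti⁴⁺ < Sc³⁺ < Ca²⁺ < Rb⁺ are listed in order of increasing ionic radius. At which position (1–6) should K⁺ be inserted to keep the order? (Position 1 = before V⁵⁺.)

First list Z and electron count for each: V⁵⁺: 18 e⁻, Z=23, Ti⁴⁺: 18 e⁻, Z=22, Sc³⁺: 18 e⁻, Z=21, Ca²⁺: 18 e⁻, Z=20, K⁺: 18 e⁻, Z=19, Rb⁺: 36 e⁻, Z=37. V⁵⁺ < Ti⁴⁺ (both 18 e⁻, Z=23>22); Ti⁴⁺ < Sc³⁺ (both 18 e⁻, Z=22>21); Sc³⁺ < Ca²⁺ (isoelectronic, higher Z=21 is smaller); Ca²⁺ < K⁺ (both 18 e⁻, Z=20>19); K⁺ < Rb⁺ (same group, period 4 vs 5).
With K⁺ included the full order is V⁵⁺ < Ti⁴⁺ < Sc³⁺ < Ca²⁺ < K⁺ < Rb⁺, so it takes position 5.

5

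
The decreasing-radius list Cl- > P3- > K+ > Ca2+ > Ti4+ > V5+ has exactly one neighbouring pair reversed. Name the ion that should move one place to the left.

P3-

Check each adjacent pair. Cl- and P3- are reversed: they are isoelectronic (18 e⁻) and Cl has more protons than P (17 vs 15), making Cl- smaller. No other neighbouring pair contradicts the periodic trends, so P3- is the ion listed too late.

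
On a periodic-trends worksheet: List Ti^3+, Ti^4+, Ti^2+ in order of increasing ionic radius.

Ti^4+ < Ti^3+ < Ti^2+

Same element, different charge: the more highly charged cation has fewer electrons and a greater effective nuclear charge per electron, making Ti^4+ the smallest.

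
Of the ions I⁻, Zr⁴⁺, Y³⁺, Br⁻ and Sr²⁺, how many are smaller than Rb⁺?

First list Z and electron count for each: Zr⁴⁺: 36 e⁻, Z=40, Y³⁺: 36 e⁻, Z=39, Sr²⁺: 36 e⁻, Z=38, Rb⁺: 36 e⁻, Z=37, Br⁻: 36 e⁻, Z=35, I⁻: 54 e⁻, Z=53. Zr⁴⁺ < Y³⁺ (both 36 e⁻, Z=40>39); Y³⁺ < Sr²⁺ (isoelectronic, higher Z=39 is smaller); Sr²⁺ < Rb⁺ (isoelectronic, higher Z=38 is smaller); Rb⁺ < Br⁻ (both 36 e⁻, Z=37>35); Br⁻ < I⁻ (same group, 1 shell fewer).
Ordering all of them (including Rb⁺) by radius gives Zr⁴⁺ < Y³⁺ < Sr²⁺ < Rb⁺ < Br⁻ < I⁻. So 3 are smaller.

3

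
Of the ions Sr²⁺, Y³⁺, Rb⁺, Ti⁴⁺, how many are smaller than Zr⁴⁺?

1

Tabulating Z and e⁻: Ti⁴⁺ has 18 e⁻ (Z=22), Zr⁴⁺ has 36 e⁻ (Z=40), Y³⁺ has 36 e⁻ (Z=39), Sr²⁺ has 36 e⁻ (Z=38), Rb⁺ has 36 e⁻ (Z=37). Ti⁴⁺ < Zr⁴⁺ (same group, period 4 vs 5); Zr⁴⁺ < Y³⁺ (both 36 e⁻, Z=40>39); Y³⁺ < Sr²⁺ (isoelectronic, higher Z=39 is smaller); Sr²⁺ < Rb⁺ (isoelectronic, higher Z=38 is smaller).
Ordering all of them (including Zr⁴⁺) by radius gives Ti⁴⁺ < Zr⁴⁺ < Y³⁺ < Sr²⁺ < Rb⁺. So 1 is smaller.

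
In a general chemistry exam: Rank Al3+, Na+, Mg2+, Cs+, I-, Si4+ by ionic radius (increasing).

Si4+ < Al3+ < Mg2+ < Na+ < Cs+ < I-

Electron counts and nuclear charges: Si4+ (Z=14, 10 e⁻), Al3+ (Z=13, 10 e⁻), Mg2+ (Z=12, 10 e⁻), Na+ (Z=11, 10 e⁻), Cs+ (Z=55, 54 e⁻), I- (Z=53, 54 e⁻). Si4+ < Al3+ (both 10 e⁻, Z=14>13); Al3+ < Mg2+ (isoelectronic, higher Z=13 is smaller); Mg2+ < Na+ (isoelectronic, higher Z=12 is smaller); Na+ < Cs+ (same group, period 3 vs 6); Cs+ < I- (both 54 e⁻, Z=55>53).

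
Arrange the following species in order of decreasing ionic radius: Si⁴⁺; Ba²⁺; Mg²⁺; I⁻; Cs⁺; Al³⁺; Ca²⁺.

Electron counts and nuclear charges: Si⁴⁺: 10 e⁻, Z=14, Al³⁺: 10 e⁻, Z=13, Mg²⁺: 10 e⁻, Z=12, Ca²⁺: 18 e⁻, Z=20, Ba²⁺: 54 e⁻, Z=56, Cs⁺: 54 e⁻, Z=55, I⁻: 54 e⁻, Z=53. Si⁴⁺ < Al³⁺ (isoelectronic, higher Z=14 is smaller); Al³⁺ < Mg²⁺ (both 10 e⁻, Z=13>12); Mg²⁺ < Ca²⁺ (same group, 1 shell fewer); Ca²⁺ < Ba²⁺ (same group, 2 shells fewer); Ba²⁺ < Cs⁺ (isoelectronic, higher Z=56 is smaller); Cs⁺ < I⁻ (isoelectronic, higher Z=55 is smaller).

I⁻ > Cs⁺ > Ba²⁺ > Ca²⁺ > Mg²⁺ > Al³⁺ > Si⁴⁺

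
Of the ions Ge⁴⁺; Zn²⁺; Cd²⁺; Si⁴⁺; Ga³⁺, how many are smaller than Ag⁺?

5

Electron counts and nuclear charges: Si⁴⁺ (Z=14, 10 e⁻), Ge⁴⁺ (Z=32, 28 e⁻), Ga³⁺ (Z=31, 28 e⁻), Zn²⁺ (Z=30, 28 e⁻), Cd²⁺ (Z=48, 46 e⁻), Ag⁺ (Z=47, 46 e⁻). Si⁴⁺ < Ge⁴⁺ (same group, period 3 vs 4); Ge⁴⁺ < Ga³⁺ (isoelectronic, higher Z=32 is smaller); Ga³⁺ < Zn²⁺ (both 28 e⁻, Z=31>30); Zn²⁺ < Cd²⁺ (same group, period 4 vs 5); Cd²⁺ < Ag⁺ (isoelectronic, higher Z=48 is smaller).
Ordering all of them (including Ag⁺) by radius gives Si⁴⁺ < Ge⁴⁺ < Ga³⁺ < Zn²⁺ < Cd²⁺ < Ag⁺. That's 5.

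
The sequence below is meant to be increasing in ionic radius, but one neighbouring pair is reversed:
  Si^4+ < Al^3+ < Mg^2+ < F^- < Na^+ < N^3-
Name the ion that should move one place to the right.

F^-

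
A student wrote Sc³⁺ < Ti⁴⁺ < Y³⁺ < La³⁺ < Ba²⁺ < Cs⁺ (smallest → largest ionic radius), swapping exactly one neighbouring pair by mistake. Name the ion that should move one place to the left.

Ti⁴⁺

Compare adjacent ions: Ti⁴⁺ and Sc³⁺ share 18 electrons; the higher nuclear charge on Ti (Z=22) contracts it more, so Ti⁴⁺ < Sc³⁺ — yet in this increasing list Sc³⁺ sits before Ti⁴⁺. Nothing else is reversed, so Ti⁴⁺ should move one place to the left.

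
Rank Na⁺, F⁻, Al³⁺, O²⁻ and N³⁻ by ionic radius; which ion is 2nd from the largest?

O²⁻

Each ion has 10 electrons. The ranking follows nuclear charge in reverse — greater Z gives a smaller radius. Al³⁺ (Z=13), Na⁺ (Z=11), F⁻ (Z=9), O²⁻ (Z=8), N³⁻ (Z=7).
That gives Al³⁺ < Na⁺ < F⁻ < O²⁻ < N³⁻. From the largest end, number 2 is O²⁻.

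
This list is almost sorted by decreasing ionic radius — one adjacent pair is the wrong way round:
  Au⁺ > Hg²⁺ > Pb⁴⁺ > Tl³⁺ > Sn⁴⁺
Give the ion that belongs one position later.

Pb⁴⁺

Compare adjacent ions: they are isoelectronic (78 e⁻) and Pb has more protons than Tl (82 vs 81), making Pb⁴⁺ smaller — yet in this decreasing list Pb⁴⁺ sits before Tl³⁺. Nothing else is reversed, so Pb⁴⁺ should move one place to the right.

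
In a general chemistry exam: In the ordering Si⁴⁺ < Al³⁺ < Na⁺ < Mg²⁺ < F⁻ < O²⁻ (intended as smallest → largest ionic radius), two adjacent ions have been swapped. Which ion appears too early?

Scanning neighbour by neighbour, only Na⁺/Mg²⁺ violates a trend: they are isoelectronic (10 e⁻) and Mg has more protons than Na (12 vs 11), making Mg²⁺ smaller. That makes Na⁺ the one sitting a position early relative to where it belongs.

Na⁺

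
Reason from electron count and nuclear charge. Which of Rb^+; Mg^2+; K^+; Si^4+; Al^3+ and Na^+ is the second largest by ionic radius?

K^+

First list Z and electron count for each: Si^4+ has 10 e⁻ (Z=14), Al^3+ has 10 e⁻ (Z=13), Mg^2+ has 10 e⁻ (Z=12), Na^+ has 10 e⁻ (Z=11), K^+ has 18 e⁻ (Z=19), Rb^+ has 36 e⁻ (Z=37). Si^4+ < Al^3+ (isoelectronic, higher Z=14 is smaller); Al^3+ < Mg^2+ (both 10 e⁻, Z=13>12); Mg^2+ < Na^+ (both 10 e⁻, Z=12>11); Na^+ < K^+ (same group, 1 shell fewer); K^+ < Rb^+ (same group, 1 shell fewer).
Full ascending order: Si^4+ < Al^3+ < Mg^2+ < Na^+ < K^+ < Rb^+. Counting from the largest, position 2 is K^+.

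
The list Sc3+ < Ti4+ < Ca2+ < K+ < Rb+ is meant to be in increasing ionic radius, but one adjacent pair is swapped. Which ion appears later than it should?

The pair Sc3+, Ti4+ is the wrong way round — both have 18 electrons but Z(Ti)=22 > Z(Sc)=21, so Ti4+ should be the smaller of the two. All other adjacent pairs agree with periodic trends, so Ti4+ is the misplaced ion.

Ti4+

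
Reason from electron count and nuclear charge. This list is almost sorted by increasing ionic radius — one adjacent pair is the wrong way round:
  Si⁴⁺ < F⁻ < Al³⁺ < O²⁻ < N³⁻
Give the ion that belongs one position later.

The pair F⁻, Al³⁺ is the wrong way round — they are isoelectronic (10 e⁻) and Al has more protons than F (13 vs 9), making Al³⁺ smaller. All other adjacent pairs agree with periodic trends, so F⁻ is the misplaced ion.

F⁻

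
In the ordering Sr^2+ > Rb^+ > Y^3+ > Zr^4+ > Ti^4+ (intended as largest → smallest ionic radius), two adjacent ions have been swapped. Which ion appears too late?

Rb^+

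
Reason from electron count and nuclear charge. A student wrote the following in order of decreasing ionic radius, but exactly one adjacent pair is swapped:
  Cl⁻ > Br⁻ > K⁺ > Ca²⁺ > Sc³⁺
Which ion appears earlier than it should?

Compare adjacent ions: same group and charge — period 3 sits above period 4, so Cl⁻ is smaller — yet in this decreasing list Cl⁻ sits before Br⁻. Nothing else is reversed, so Cl⁻ should move one place to the right.

Cl⁻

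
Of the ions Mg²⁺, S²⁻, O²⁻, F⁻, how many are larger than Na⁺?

3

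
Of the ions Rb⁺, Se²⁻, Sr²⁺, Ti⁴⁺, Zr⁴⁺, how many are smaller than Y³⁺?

2

First list Z and electron count for each: Ti⁴⁺ (Z=22, 18 e⁻), Zr⁴⁺ (Z=40, 36 e⁻), Y³⁺ (Z=39, 36 e⁻), Sr²⁺ (Z=38, 36 e⁻), Rb⁺ (Z=37, 36 e⁻), Se²⁻ (Z=34, 36 e⁻). Ti⁴⁺ < Zr⁴⁺ (same group, 1 shell fewer); Zr⁴⁺ < Y³⁺ (isoelectronic, higher Z=40 is smaller); Y³⁺ < Sr²⁺ (both 36 e⁻, Z=39>38); Sr²⁺ < Rb⁺ (both 36 e⁻, Z=38>37); Rb⁺ < Se²⁻ (isoelectronic, higher Z=37 is smaller).
Placing each against Y³⁺: smaller — Ti⁴⁺, Zr⁴⁺; larger — Sr²⁺, Rb⁺, Se²⁻. Count: 2.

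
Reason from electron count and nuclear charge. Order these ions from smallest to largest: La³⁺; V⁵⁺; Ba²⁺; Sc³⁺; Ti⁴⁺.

V⁵⁺ < Ti⁴⁺ < Sc³⁺ < La³⁺ < Ba²⁺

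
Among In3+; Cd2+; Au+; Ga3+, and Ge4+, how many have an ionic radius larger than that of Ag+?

1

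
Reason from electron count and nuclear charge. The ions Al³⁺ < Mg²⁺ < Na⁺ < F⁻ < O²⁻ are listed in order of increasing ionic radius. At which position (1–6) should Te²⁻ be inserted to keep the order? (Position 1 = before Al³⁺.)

Tabulating Z and e⁻: Al³⁺: 10 e⁻, Z=13, Mg²⁺: 10 e⁻, Z=12, Na⁺: 10 e⁻, Z=11, F⁻: 10 e⁻, Z=9, O²⁻: 10 e⁻, Z=8, Te²⁻: 54 e⁻, Z=52. Al³⁺ < Mg²⁺ (isoelectronic, higher Z=13 is smaller); Mg²⁺ < Na⁺ (isoelectronic, higher Z=12 is smaller); Na⁺ < F⁻ (isoelectronic, higher Z=11 is smaller); F⁻ < O²⁻ (both 10 e⁻, Z=9>8); O²⁻ < Te²⁻ (same group, period 2 vs 5).
The complete sequence is Al³⁺ < Mg²⁺ < Na⁺ < F⁻ < O²⁻ < Te²⁻. Te²⁻ sits at position 6.

6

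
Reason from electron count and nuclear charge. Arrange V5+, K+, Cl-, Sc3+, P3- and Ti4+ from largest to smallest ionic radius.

P3- > Cl- > K+ > Sc3+ > Ti4+ > V5+

Each ion has 18 electrons. The ranking follows nuclear charge in reverse — greater Z gives a smaller radius. V5+ (Z=23), Ti4+ (Z=22), Sc3+ (Z=21), K+ (Z=19), Cl- (Z=17), P3- (Z=15).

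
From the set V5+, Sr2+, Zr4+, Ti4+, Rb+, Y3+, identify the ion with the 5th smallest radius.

V5+: 18 e⁻, Z=23, Ti4+: 18 e⁻, Z=22, Zr4+: 36 e⁻, Z=40, Y3+: 36 e⁻, Z=39, Sr2+: 36 e⁻, Z=38, Rb+: 36 e⁻, Z=37. V5+ < Ti4+ (isoelectronic, higher Z=23 is smaller); Ti4+ < Zr4+ (same group, period 4 vs 5); Zr4+ < Y3+ (isoelectronic, higher Z=40 is smaller); Y3+ < Sr2+ (isoelectronic, higher Z=39 is smaller); Sr2+ < Rb+ (isoelectronic, higher Z=38 is smaller).
Ordering: V5+ < Ti4+ < Zr4+ < Y3+ < Sr2+ < Rb+. The 5th smallest is Sr2+.

Sr2+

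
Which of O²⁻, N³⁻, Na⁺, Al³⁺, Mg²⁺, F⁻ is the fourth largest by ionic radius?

Each ion has 10 electrons. The ranking follows nuclear charge in reverse — greater Z gives a smaller radius. Al³⁺ (Z=13), Mg²⁺ (Z=12), Na⁺ (Z=11), F⁻ (Z=9), O²⁻ (Z=8), N³⁻ (Z=7).
Full ascending order: Al³⁺ < Mg²⁺ < Na⁺ < F⁻ < O²⁻ < N³⁻. Counting from the largest, position 4 is Na⁺.

Na⁺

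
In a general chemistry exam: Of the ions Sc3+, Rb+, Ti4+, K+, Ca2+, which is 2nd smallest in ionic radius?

Ti4+: 18 e⁻, Z=22, Sc3+: 18 e⁻, Z=21, Ca2+: 18 e⁻, Z=20, K+: 18 e⁻, Z=19, Rb+: 36 e⁻, Z=37. Ti4+ < Sc3+ (both 18 e⁻, Z=22>21); Sc3+ < Ca2+ (isoelectronic, higher Z=21 is smaller); Ca2+ < K+ (isoelectronic, higher Z=20 is smaller); K+ < Rb+ (same group, period 4 vs 5).
That gives Ti4+ < Sc3+ < Ca2+ < K+ < Rb+. From the smallest end, number 2 is Sc3+.

Sc3+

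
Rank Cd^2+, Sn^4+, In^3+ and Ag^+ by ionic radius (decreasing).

Ag^+ > Cd^2+ > In^3+ > Sn^4+

Isoelectronic series (46 e⁻ each). Size is set by nuclear charge: more protons means a smaller ion. Sn^4+ (Z=50), In^3+ (Z=49), Cd^2+ (Z=48), Ag^+ (Z=47).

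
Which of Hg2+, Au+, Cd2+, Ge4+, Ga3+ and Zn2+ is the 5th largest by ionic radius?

Ge4+ has 28 e⁻ (Z=32), Ga3+ has 28 e⁻ (Z=31), Zn2+ has 28 e⁻ (Z=30), Cd2+ has 46 e⁻ (Z=48), Hg2+ has 78 e⁻ (Z=80), Au+ has 78 e⁻ (Z=79). Ge4+ < Ga3+ (isoelectronic, higher Z=32 is smaller); Ga3+ < Zn2+ (isoelectronic, higher Z=31 is smaller); Zn2+ < Cd2+ (same group, period 4 vs 5); Cd2+ < Hg2+ (same group, 1 shell fewer); Hg2+ < Au+ (both 78 e⁻, Z=80>79).
So the order is Ge4+ < Ga3+ < Zn2+ < Cd2+ < Hg2+ < Au+; the 5th-largest ion is Ga3+.

Ga3+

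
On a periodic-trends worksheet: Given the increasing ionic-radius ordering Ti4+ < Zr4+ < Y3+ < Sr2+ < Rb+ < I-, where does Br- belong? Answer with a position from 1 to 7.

Ti4+ has 18 e⁻ (Z=22), Zr4+ has 36 e⁻ (Z=40), Y3+ has 36 e⁻ (Z=39), Sr2+ has 36 e⁻ (Z=38), Rb+ has 36 e⁻ (Z=37), Br- has 36 e⁻ (Z=35), I- has 54 e⁻ (Z=53). Ti4+ < Zr4+ (same group, period 4 vs 5); Zr4+ < Y3+ (isoelectronic, higher Z=40 is smaller); Y3+ < Sr2+ (isoelectronic, higher Z=39 is smaller); Sr2+ < Rb+ (both 36 e⁻, Z=38>37); Rb+ < Br- (both 36 e⁻, Z=37>35); Br- < I- (same group, period 4 vs 5).
Merged order: Ti4+ < Zr4+ < Y3+ < Sr2+ < Rb+ < Br- < I- — Br- is number 6.

6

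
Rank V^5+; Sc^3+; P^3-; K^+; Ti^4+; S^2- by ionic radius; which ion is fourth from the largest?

Sc^3+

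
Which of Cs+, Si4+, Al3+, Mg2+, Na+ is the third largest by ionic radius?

Mg2+

Electron counts and nuclear charges: Si4+: 10 e⁻, Z=14, Al3+: 10 e⁻, Z=13, Mg2+: 10 e⁻, Z=12, Na+: 10 e⁻, Z=11, Cs+: 54 e⁻, Z=55. Si4+ < Al3+ (both 10 e⁻, Z=14>13); Al3+ < Mg2+ (both 10 e⁻, Z=13>12); Mg2+ < Na+ (isoelectronic, higher Z=12 is smaller); Na+ < Cs+ (same group, period 3 vs 6).
Ordering: Si4+ < Al3+ < Mg2+ < Na+ < Cs+. The third largest is Mg2+.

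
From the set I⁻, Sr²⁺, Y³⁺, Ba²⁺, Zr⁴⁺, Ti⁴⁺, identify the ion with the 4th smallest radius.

Sr²⁺

Electron counts and nuclear charges: Ti⁴⁺ has 18 e⁻ (Z=22), Zr⁴⁺ has 36 e⁻ (Z=40), Y³⁺ has 36 e⁻ (Z=39), Sr²⁺ has 36 e⁻ (Z=38), Ba²⁺ has 54 e⁻ (Z=56), I⁻ has 54 e⁻ (Z=53). Ti⁴⁺ < Zr⁴⁺ (same group, period 4 vs 5); Zr⁴⁺ < Y³⁺ (isoelectronic, higher Z=40 is smaller); Y³⁺ < Sr²⁺ (both 36 e⁻, Z=39>38); Sr²⁺ < Ba²⁺ (same group, 1 shell fewer); Ba²⁺ < I⁻ (isoelectronic, higher Z=56 is smaller).
So the order is Ti⁴⁺ < Zr⁴⁺ < Y³⁺ < Sr²⁺ < Ba²⁺ < I⁻; the 4th-smallest ion is Sr²⁺.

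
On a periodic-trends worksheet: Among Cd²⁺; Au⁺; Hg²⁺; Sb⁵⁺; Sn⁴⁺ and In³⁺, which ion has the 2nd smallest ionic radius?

Sn⁴⁺

Tabulating Z and e⁻: Sb⁵⁺ has 46 e⁻ (Z=51), Sn⁴⁺ has 46 e⁻ (Z=50), In³⁺ has 46 e⁻ (Z=49), Cd²⁺ has 46 e⁻ (Z=48), Hg²⁺ has 78 e⁻ (Z=80), Au⁺ has 78 e⁻ (Z=79). Sb⁵⁺ < Sn⁴⁺ (both 46 e⁻, Z=51>50); Sn⁴⁺ < In³⁺ (both 46 e⁻, Z=50>49); In³⁺ < Cd²⁺ (isoelectronic, higher Z=49 is smaller); Cd²⁺ < Hg²⁺ (same group, period 5 vs 6); Hg²⁺ < Au⁺ (both 78 e⁻, Z=80>79).
That gives Sb⁵⁺ < Sn⁴⁺ < In³⁺ < Cd²⁺ < Hg²⁺ < Au⁺. From the smallest end, number 2 is Sn⁴⁺.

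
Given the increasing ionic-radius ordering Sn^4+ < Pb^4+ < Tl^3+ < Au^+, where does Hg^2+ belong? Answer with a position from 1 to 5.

Sn^4+: 46 e⁻, Z=50, Pb^4+: 78 e⁻, Z=82, Tl^3+: 78 e⁻, Z=81, Hg^2+: 78 e⁻, Z=80, Au^+: 78 e⁻, Z=79. Sn^4+ < Pb^4+ (same group, 1 shell fewer); Pb^4+ < Tl^3+ (isoelectronic, higher Z=82 is smaller); Tl^3+ < Hg^2+ (both 78 e⁻, Z=81>80); Hg^2+ < Au^+ (isoelectronic, higher Z=80 is smaller).
Putting Hg^2+ in gives Sn^4+ < Pb^4+ < Tl^3+ < Hg^2+ < Au^+; it lands at slot 4.

4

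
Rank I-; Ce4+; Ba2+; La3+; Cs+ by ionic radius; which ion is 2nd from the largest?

Cs+

Isoelectronic series (54 e⁻ each). Size is set by nuclear charge: more protons means a smaller ion. Ce4+ (Z=58), La3+ (Z=57), Ba2+ (Z=56), Cs+ (Z=55), I- (Z=53).
So the order is Ce4+ < La3+ < Ba2+ < Cs+ < I-; the 2nd-largest ion is Cs+.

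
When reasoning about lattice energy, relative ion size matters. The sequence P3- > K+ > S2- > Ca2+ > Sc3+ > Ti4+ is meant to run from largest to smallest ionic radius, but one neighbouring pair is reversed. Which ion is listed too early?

K+

The pair K+, S2- is the wrong way round — both have 18 electrons but Z(K)=19 > Z(S)=16, so K+ should be the smaller of the two. All other adjacent pairs agree with periodic trends, so K+ is the misplaced ion.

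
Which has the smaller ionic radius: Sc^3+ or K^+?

Sc^3+

Isoelectronic series (18 e⁻ each). Size is set by nuclear charge: more protons means a smaller ion. Sc^3+ (Z=21), K^+ (Z=19).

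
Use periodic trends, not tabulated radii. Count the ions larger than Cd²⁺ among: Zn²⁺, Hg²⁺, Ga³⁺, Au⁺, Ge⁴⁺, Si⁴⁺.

2

Electron counts and nuclear charges: Si⁴⁺ (Z=14, 10 e⁻), Ge⁴⁺ (Z=32, 28 e⁻), Ga³⁺ (Z=31, 28 e⁻), Zn²⁺ (Z=30, 28 e⁻), Cd²⁺ (Z=48, 46 e⁻), Hg²⁺ (Z=80, 78 e⁻), Au⁺ (Z=79, 78 e⁻). Si⁴⁺ < Ge⁴⁺ (same group, period 3 vs 4); Ge⁴⁺ < Ga³⁺ (both 28 e⁻, Z=32>31); Ga³⁺ < Zn²⁺ (isoelectronic, higher Z=31 is smaller); Zn²⁺ < Cd²⁺ (same group, 1 shell fewer); Cd²⁺ < Hg²⁺ (same group, period 5 vs 6); Hg²⁺ < Au⁺ (isoelectronic, higher Z=80 is smaller).
Overall: Si⁴⁺ < Ge⁴⁺ < Ga³⁺ < Zn²⁺ < Cd²⁺ < Hg²⁺ < Au⁺. Cd²⁺ has 4 below it and 2 above. Count: 2.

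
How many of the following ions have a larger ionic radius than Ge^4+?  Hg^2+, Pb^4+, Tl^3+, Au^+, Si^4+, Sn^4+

5

First list Z and electron count for each: Si^4+: 10 e⁻, Z=14, Ge^4+: 28 e⁻, Z=32, Sn^4+: 46 e⁻, Z=50, Pb^4+: 78 e⁻, Z=82, Tl^3+: 78 e⁻, Z=81, Hg^2+: 78 e⁻, Z=80, Au^+: 78 e⁻, Z=79. Si^4+ < Ge^4+ (same group, period 3 vs 4); Ge^4+ < Sn^4+ (same group, period 4 vs 5); Sn^4+ < Pb^4+ (same group, period 5 vs 6); Pb^4+ < Tl^3+ (isoelectronic, higher Z=82 is smaller); Tl^3+ < Hg^2+ (isoelectronic, higher Z=81 is smaller); Hg^2+ < Au^+ (isoelectronic, higher Z=80 is smaller).
Relative to Ge^4+, the ions that are larger are Sn^4+, Pb^4+, Tl^3+, Hg^2+, Au^+. Count: 5.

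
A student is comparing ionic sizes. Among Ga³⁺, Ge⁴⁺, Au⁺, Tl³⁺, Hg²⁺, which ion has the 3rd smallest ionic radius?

Tl³⁺

Ge⁴⁺ has 28 e⁻ (Z=32), Ga³⁺ has 28 e⁻ (Z=31), Tl³⁺ has 78 e⁻ (Z=81), Hg²⁺ has 78 e⁻ (Z=80), Au⁺ has 78 e⁻ (Z=79). Ge⁴⁺ < Ga³⁺ (both 28 e⁻, Z=32>31); Ga³⁺ < Tl³⁺ (same group, 2 shells fewer); Tl³⁺ < Hg²⁺ (isoelectronic, higher Z=81 is smaller); Hg²⁺ < Au⁺ (both 78 e⁻, Z=80>79).
That gives Ge⁴⁺ < Ga³⁺ < Tl³⁺ < Hg²⁺ < Au⁺. From the smallest end, number 3 is Tl³⁺.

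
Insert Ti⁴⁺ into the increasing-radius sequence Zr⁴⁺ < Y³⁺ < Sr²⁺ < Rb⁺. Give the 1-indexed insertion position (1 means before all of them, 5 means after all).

Work out protons and electrons: Ti⁴⁺ (Z=22, 18 e⁻), Zr⁴⁺ (Z=40, 36 e⁻), Y³⁺ (Z=39, 36 e⁻), Sr²⁺ (Z=38, 36 e⁻), Rb⁺ (Z=37, 36 e⁻). Ti⁴⁺ < Zr⁴⁺ (same group, period 4 vs 5); Zr⁴⁺ < Y³⁺ (both 36 e⁻, Z=40>39); Y³⁺ < Sr²⁺ (isoelectronic, higher Z=39 is smaller); Sr²⁺ < Rb⁺ (isoelectronic, higher Z=38 is smaller).
The complete sequence is Ti⁴⁺ < Zr⁴⁺ < Y³⁺ < Sr²⁺ < Rb⁺. Ti⁴⁺ sits at position 1.

1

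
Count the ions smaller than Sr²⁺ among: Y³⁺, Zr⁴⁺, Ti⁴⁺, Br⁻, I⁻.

First list Z and electron count for each: Ti⁴⁺: 18 e⁻, Z=22, Zr⁴⁺: 36 e⁻, Z=40, Y³⁺: 36 e⁻, Z=39, Sr²⁺: 36 e⁻, Z=38, Br⁻: 36 e⁻, Z=35, I⁻: 54 e⁻, Z=53. Ti⁴⁺ < Zr⁴⁺ (same group, period 4 vs 5); Zr⁴⁺ < Y³⁺ (both 36 e⁻, Z=40>39); Y³⁺ < Sr²⁺ (isoelectronic, higher Z=39 is smaller); Sr²⁺ < Br⁻ (both 36 e⁻, Z=38>35); Br⁻ < I⁻ (same group, 1 shell fewer).
Placing each against Sr²⁺: smaller — Ti⁴⁺, Zr⁴⁺, Y³⁺; larger — Br⁻, I⁻. That's 3.

3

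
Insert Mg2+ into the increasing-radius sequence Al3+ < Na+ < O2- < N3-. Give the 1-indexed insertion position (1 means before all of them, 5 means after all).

These species are isoelectronic with 10 electrons. The only difference is the number of protons: Al3+ (Z=13), Mg2+ (Z=12), Na+ (Z=11), O2- (Z=8), N3- (Z=7). The strongest nuclear pull (Al3+) gives the smallest ion.
The complete sequence is Al3+ < Mg2+ < Na+ < O2- < N3-. Mg2+ sits at position 2.

2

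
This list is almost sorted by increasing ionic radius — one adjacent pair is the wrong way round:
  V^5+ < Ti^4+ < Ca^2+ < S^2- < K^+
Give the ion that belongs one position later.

S^2-

Compare adjacent ions: both have 18 electrons but Z(K)=19 > Z(S)=16, so K^+ should be the smaller of the two — yet in this increasing list S^2- sits before K^+. Nothing else is reversed, so S^2- should move one place to the right.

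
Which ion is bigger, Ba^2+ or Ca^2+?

All are in the same group with charge +2. Radius grows down the group as n (the outermost shell) increases.

Ba^2+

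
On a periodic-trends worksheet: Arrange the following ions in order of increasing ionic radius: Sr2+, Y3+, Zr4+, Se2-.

These species are isoelectronic with 36 electrons. The only difference is the number of protons: Zr4+ (Z=40), Y3+ (Z=39), Sr2+ (Z=38), Se2- (Z=34). The strongest nuclear pull (Zr4+) gives the smallest ion.

Zr4+ < Y3+ < Sr2+ < Se2-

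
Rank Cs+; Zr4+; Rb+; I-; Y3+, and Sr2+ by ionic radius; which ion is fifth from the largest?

Tabulating Z and e⁻: Zr4+ has 36 e⁻ (Z=40), Y3+ has 36 e⁻ (Z=39), Sr2+ has 36 e⁻ (Z=38), Rb+ has 36 e⁻ (Z=37), Cs+ has 54 e⁻ (Z=55), I- has 54 e⁻ (Z=53). Zr4+ < Y3+ (isoelectronic, higher Z=40 is smaller); Y3+ < Sr2+ (isoelectronic, higher Z=39 is smaller); Sr2+ < Rb+ (isoelectronic, higher Z=38 is smaller); Rb+ < Cs+ (same group, period 5 vs 6); Cs+ < I- (isoelectronic, higher Z=55 is smaller).
That gives Zr4+ < Y3+ < Sr2+ < Rb+ < Cs+ < I-. From the largest end, number 5 is Y3+.

Y3+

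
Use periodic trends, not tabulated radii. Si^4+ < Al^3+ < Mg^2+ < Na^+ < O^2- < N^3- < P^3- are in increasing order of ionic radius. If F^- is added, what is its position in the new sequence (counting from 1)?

5

Tabulating Z and e⁻: Si^4+: 10 e⁻, Z=14, Al^3+: 10 e⁻, Z=13, Mg^2+: 10 e⁻, Z=12, Na^+: 10 e⁻, Z=11, F^-: 10 e⁻, Z=9, O^2-: 10 e⁻, Z=8, N^3-: 10 e⁻, Z=7, P^3-: 18 e⁻, Z=15. Si^4+ < Al^3+ (isoelectronic, higher Z=14 is smaller); Al^3+ < Mg^2+ (isoelectronic, higher Z=13 is smaller); Mg^2+ < Na^+ (isoelectronic, higher Z=12 is smaller); Na^+ < F^- (isoelectronic, higher Z=11 is smaller); F^- < O^2- (both 10 e⁻, Z=9>8); O^2- < N^3- (both 10 e⁻, Z=8>7); N^3- < P^3- (same group, period 2 vs 3).
With F^- included the full order is Si^4+ < Al^3+ < Mg^2+ < Na^+ < F^- < O^2- < N^3- < P^3-, so it takes position 5.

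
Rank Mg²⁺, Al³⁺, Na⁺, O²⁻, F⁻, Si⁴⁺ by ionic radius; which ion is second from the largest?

These species are isoelectronic with 10 electrons. The only difference is the number of protons: Si⁴⁺ (Z=14), Al³⁺ (Z=13), Mg²⁺ (Z=12), Na⁺ (Z=11), F⁻ (Z=9), O²⁻ (Z=8). The strongest nuclear pull (Si⁴⁺) gives the smallest ion.
Ordering: Si⁴⁺ < Al³⁺ < Mg²⁺ < Na⁺ < F⁻ < O²⁻. The second largest is F⁻.

F⁻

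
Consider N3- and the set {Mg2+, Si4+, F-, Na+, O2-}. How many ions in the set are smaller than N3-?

These species are isoelectronic with 10 electrons. The only difference is the number of protons: Si4+ (Z=14), Mg2+ (Z=12), Na+ (Z=11), F- (Z=9), O2- (Z=8), N3- (Z=7). The strongest nuclear pull (Si4+) gives the smallest ion.
Ordering all of them (including N3-) by radius gives Si4+ < Mg2+ < Na+ < F- < O2- < N3-. That's 5.

5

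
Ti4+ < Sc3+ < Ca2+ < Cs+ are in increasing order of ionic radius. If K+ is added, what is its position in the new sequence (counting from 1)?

Ti4+: 18 e⁻, Z=22, Sc3+: 18 e⁻, Z=21, Ca2+: 18 e⁻, Z=20, K+: 18 e⁻, Z=19, Cs+: 54 e⁻, Z=55. Ti4+ < Sc3+ (isoelectronic, higher Z=22 is smaller); Sc3+ < Ca2+ (both 18 e⁻, Z=21>20); Ca2+ < K+ (both 18 e⁻, Z=20>19); K+ < Cs+ (same group, period 4 vs 6).
Putting K+ in gives Ti4+ < Sc3+ < Ca2+ < K+ < Cs+; it lands at slot 4.

4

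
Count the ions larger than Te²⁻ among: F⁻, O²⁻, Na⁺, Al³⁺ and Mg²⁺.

0

Work out protons and electrons: Al³⁺ (Z=13, 10 e⁻), Mg²⁺ (Z=12, 10 e⁻), Na⁺ (Z=11, 10 e⁻), F⁻ (Z=9, 10 e⁻), O²⁻ (Z=8, 10 e⁻), Te²⁻ (Z=52, 54 e⁻). Al³⁺ < Mg²⁺ (both 10 e⁻, Z=13>12); Mg²⁺ < Na⁺ (isoelectronic, higher Z=12 is smaller); Na⁺ < F⁻ (isoelectronic, higher Z=11 is smaller); F⁻ < O²⁻ (both 10 e⁻, Z=9>8); O²⁻ < Te²⁻ (same group, 3 shells fewer).
Ordering all of them (including Te²⁻) by radius gives Al³⁺ < Mg²⁺ < Na⁺ < F⁻ < O²⁻ < Te²⁻. Count: 0.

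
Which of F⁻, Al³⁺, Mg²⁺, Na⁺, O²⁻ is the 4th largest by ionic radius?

Mg²⁺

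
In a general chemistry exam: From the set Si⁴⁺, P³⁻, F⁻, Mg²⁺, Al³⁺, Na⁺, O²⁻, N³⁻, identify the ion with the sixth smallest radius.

O²⁻

First list Z and electron count for each: Si⁴⁺ has 10 e⁻ (Z=14), Al³⁺ has 10 e⁻ (Z=13), Mg²⁺ has 10 e⁻ (Z=12), Na⁺ has 10 e⁻ (Z=11), F⁻ has 10 e⁻ (Z=9), O²⁻ has 10 e⁻ (Z=8), N³⁻ has 10 e⁻ (Z=7), P³⁻ has 18 e⁻ (Z=15). Si⁴⁺ < Al³⁺ (isoelectronic, higher Z=14 is smaller); Al³⁺ < Mg²⁺ (isoelectronic, higher Z=13 is smaller); Mg²⁺ < Na⁺ (isoelectronic, higher Z=12 is smaller); Na⁺ < F⁻ (both 10 e⁻, Z=11>9); F⁻ < O²⁻ (isoelectronic, higher Z=9 is smaller); O²⁻ < N³⁻ (both 10 e⁻, Z=8>7); N³⁻ < P³⁻ (same group, period 2 vs 3).
Full ascending order: Si⁴⁺ < Al³⁺ < Mg²⁺ < Na⁺ < F⁻ < O²⁻ < N³⁻ < P³⁻. Counting from the smallest, position 6 is O²⁻.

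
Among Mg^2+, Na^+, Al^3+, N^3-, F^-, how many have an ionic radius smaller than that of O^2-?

Isoelectronic series (10 e⁻ each). Size is set by nuclear charge: more protons means a smaller ion. Al^3+ (Z=13), Mg^2+ (Z=12), Na^+ (Z=11), F^- (Z=9), O^2- (Z=8), N^3- (Z=7).
Relative to O^2-, the ions that are smaller are Al^3+, Mg^2+, Na^+, F^-. So 4 are smaller.

4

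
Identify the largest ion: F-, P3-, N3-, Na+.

P3-

Na+: 10 e⁻, Z=11, F-: 10 e⁻, Z=9, N3-: 10 e⁻, Z=7, P3-: 18 e⁻, Z=15. Na+ < F- (both 10 e⁻, Z=11>9); F- < N3- (both 10 e⁻, Z=9>7); N3- < P3- (same group, period 2 vs 3).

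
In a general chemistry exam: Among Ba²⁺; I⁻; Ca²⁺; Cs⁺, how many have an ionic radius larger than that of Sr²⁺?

3

Work out protons and electrons: Ca²⁺ has 18 e⁻ (Z=20), Sr²⁺ has 36 e⁻ (Z=38), Ba²⁺ has 54 e⁻ (Z=56), Cs⁺ has 54 e⁻ (Z=55), I⁻ has 54 e⁻ (Z=53). Ca²⁺ < Sr²⁺ (same group, period 4 vs 5); Sr²⁺ < Ba²⁺ (same group, 1 shell fewer); Ba²⁺ < Cs⁺ (both 54 e⁻, Z=56>55); Cs⁺ < I⁻ (isoelectronic, higher Z=55 is smaller).
Placing each against Sr²⁺: smaller — Ca²⁺; larger — Ba²⁺, Cs⁺, I⁻. So 3 are larger.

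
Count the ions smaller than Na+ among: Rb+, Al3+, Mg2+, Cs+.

Work out protons and electrons: Al3+ (Z=13, 10 e⁻), Mg2+ (Z=12, 10 e⁻), Na+ (Z=11, 10 e⁻), Rb+ (Z=37, 36 e⁻), Cs+ (Z=55, 54 e⁻). Al3+ < Mg2+ (both 10 e⁻, Z=13>12); Mg2+ < Na+ (both 10 e⁻, Z=12>11); Na+ < Rb+ (same group, period 3 vs 5); Rb+ < Cs+ (same group, 1 shell fewer).
Placing each against Na+: smaller — Al3+, Mg2+; larger — Rb+, Cs+. That's 2.

2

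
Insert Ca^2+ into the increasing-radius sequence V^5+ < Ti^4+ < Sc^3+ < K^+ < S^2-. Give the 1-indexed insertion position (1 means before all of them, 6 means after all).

These species are isoelectronic with 18 electrons. The only difference is the number of protons: V^5+ (Z=23), Ti^4+ (Z=22), Sc^3+ (Z=21), Ca^2+ (Z=20), K^+ (Z=19), S^2- (Z=16). The strongest nuclear pull (V^5+) gives the smallest ion.
Merged order: V^5+ < Ti^4+ < Sc^3+ < Ca^2+ < K^+ < S^2- — Ca^2+ is number 4.

4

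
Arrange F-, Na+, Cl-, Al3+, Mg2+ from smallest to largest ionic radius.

First list Z and electron count for each: Al3+ has 10 e⁻ (Z=13), Mg2+ has 10 e⁻ (Z=12), Na+ has 10 e⁻ (Z=11), F- has 10 e⁻ (Z=9), Cl- has 18 e⁻ (Z=17). Al3+ < Mg2+ (isoelectronic, higher Z=13 is smaller); Mg2+ < Na+ (isoelectronic, higher Z=12 is smaller); Na+ < F- (both 10 e⁻, Z=11>9); F- < Cl- (same group, period 2 vs 3).

Al3+ < Mg2+ < Na+ < F- < Cl-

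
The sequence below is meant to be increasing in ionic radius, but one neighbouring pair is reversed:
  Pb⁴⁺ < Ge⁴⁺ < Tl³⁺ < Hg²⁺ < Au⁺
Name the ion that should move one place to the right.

Pb⁴⁺

Compare adjacent ions: both in group 14 with the same charge; Ge⁴⁺ (period 4) has the smaller radius — yet in this increasing list Pb⁴⁺ sits before Ge⁴⁺. Nothing else is reversed, so Pb⁴⁺ should move one place to the right.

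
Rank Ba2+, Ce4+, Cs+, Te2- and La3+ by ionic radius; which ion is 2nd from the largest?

Cs+

Each ion has 54 electrons. The ranking follows nuclear charge in reverse — greater Z gives a smaller radius. Ce4+ (Z=58), La3+ (Z=57), Ba2+ (Z=56), Cs+ (Z=55), Te2- (Z=52).
Ordering: Ce4+ < La3+ < Ba2+ < Cs+ < Te2-. The 2nd largest is Cs+.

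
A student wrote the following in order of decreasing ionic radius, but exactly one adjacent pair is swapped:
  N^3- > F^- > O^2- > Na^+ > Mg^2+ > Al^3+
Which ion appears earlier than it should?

F^-

Compare adjacent ions: both have 10 electrons but Z(F)=9 > Z(O)=8, so F^- should be the smaller of the two — yet in this decreasing list F^- sits before O^2-. Nothing else is reversed, so F^- should move one place to the right.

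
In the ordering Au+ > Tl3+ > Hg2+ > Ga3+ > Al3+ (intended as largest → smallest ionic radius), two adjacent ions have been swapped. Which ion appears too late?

Scanning neighbour by neighbour, only Tl3+/Hg2+ violates a trend: both have 78 electrons but Z(Tl)=81 > Z(Hg)=80, so Tl3+ should be the smaller of the two. That makes Hg2+ the one sitting a position late relative to where it belongs.

Hg2+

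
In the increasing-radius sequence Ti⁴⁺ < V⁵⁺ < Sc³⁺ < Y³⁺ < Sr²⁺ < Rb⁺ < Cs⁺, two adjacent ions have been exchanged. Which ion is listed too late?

Check each adjacent pair. Ti⁴⁺ and V⁵⁺ are reversed: they are isoelectronic (18 e⁻) and V has more protons than Ti (23 vs 22), making V⁵⁺ smaller. No other neighbouring pair contradicts the periodic trends, so V⁵⁺ is the ion listed too late.

V⁵⁺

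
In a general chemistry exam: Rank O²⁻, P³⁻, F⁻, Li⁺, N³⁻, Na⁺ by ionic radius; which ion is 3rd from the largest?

Work out protons and electrons: Li⁺ (Z=3, 2 e⁻), Na⁺ (Z=11, 10 e⁻), F⁻ (Z=9, 10 e⁻), O²⁻ (Z=8, 10 e⁻), N³⁻ (Z=7, 10 e⁻), P³⁻ (Z=15, 18 e⁻). Li⁺ < Na⁺ (same group, period 2 vs 3); Na⁺ < F⁻ (both 10 e⁻, Z=11>9); F⁻ < O²⁻ (isoelectronic, higher Z=9 is smaller); O²⁻ < N³⁻ (both 10 e⁻, Z=8>7); N³⁻ < P³⁻ (same group, 1 shell fewer).
That gives Li⁺ < Na⁺ < F⁻ < O²⁻ < N³⁻ < P³⁻. From the largest end, number 3 is O²⁻.

O²⁻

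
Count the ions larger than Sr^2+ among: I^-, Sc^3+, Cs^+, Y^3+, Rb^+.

3

Tabulating Z and e⁻: Sc^3+ has 18 e⁻ (Z=21), Y^3+ has 36 e⁻ (Z=39), Sr^2+ has 36 e⁻ (Z=38), Rb^+ has 36 e⁻ (Z=37), Cs^+ has 54 e⁻ (Z=55), I^- has 54 e⁻ (Z=53). Sc^3+ < Y^3+ (same group, period 4 vs 5); Y^3+ < Sr^2+ (both 36 e⁻, Z=39>38); Sr^2+ < Rb^+ (both 36 e⁻, Z=38>37); Rb^+ < Cs^+ (same group, period 5 vs 6); Cs^+ < I^- (both 54 e⁻, Z=55>53).
Relative to Sr^2+, the ions that are larger are Rb^+, Cs^+, I^-. Count: 3.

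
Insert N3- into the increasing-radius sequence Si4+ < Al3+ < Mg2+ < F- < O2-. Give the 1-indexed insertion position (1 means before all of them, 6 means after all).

6

These species are isoelectronic with 10 electrons. The only difference is the number of protons: Si4+ (Z=14), Al3+ (Z=13), Mg2+ (Z=12), F- (Z=9), O2- (Z=8), N3- (Z=7). The strongest nuclear pull (Si4+) gives the smallest ion.
With N3- included the full order is Si4+ < Al3+ < Mg2+ < F- < O2- < N3-, so it takes position 6.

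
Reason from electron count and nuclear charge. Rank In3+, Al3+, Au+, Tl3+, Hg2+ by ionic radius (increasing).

Al3+ has 10 e⁻ (Z=13), In3+ has 46 e⁻ (Z=49), Tl3+ has 78 e⁻ (Z=81), Hg2+ has 78 e⁻ (Z=80), Au+ has 78 e⁻ (Z=79). Al3+ < In3+ (same group, 2 shells fewer); In3+ < Tl3+ (same group, 1 shell fewer); Tl3+ < Hg2+ (both 78 e⁻, Z=81>80); Hg2+ < Au+ (both 78 e⁻, Z=80>79).

Al3+ < In3+ < Tl3+ < Hg2+ < Au+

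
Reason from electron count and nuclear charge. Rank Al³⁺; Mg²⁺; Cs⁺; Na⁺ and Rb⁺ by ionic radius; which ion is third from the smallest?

Na⁺

Tabulating Z and e⁻: Al³⁺: 10 e⁻, Z=13, Mg²⁺: 10 e⁻, Z=12, Na⁺: 10 e⁻, Z=11, Rb⁺: 36 e⁻, Z=37, Cs⁺: 54 e⁻, Z=55. Al³⁺ < Mg²⁺ (both 10 e⁻, Z=13>12); Mg²⁺ < Na⁺ (both 10 e⁻, Z=12>11); Na⁺ < Rb⁺ (same group, 2 shells fewer); Rb⁺ < Cs⁺ (same group, period 5 vs 6).
So the order is Al³⁺ < Mg²⁺ < Na⁺ < Rb⁺ < Cs⁺; the 3rd-smallest ion is Na⁺.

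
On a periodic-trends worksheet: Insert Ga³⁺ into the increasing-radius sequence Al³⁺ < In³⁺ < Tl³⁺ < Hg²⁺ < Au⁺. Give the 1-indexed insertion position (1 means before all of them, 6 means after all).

2

Tabulating Z and e⁻: Al³⁺ (Z=13, 10 e⁻), Ga³⁺ (Z=31, 28 e⁻), In³⁺ (Z=49, 46 e⁻), Tl³⁺ (Z=81, 78 e⁻), Hg²⁺ (Z=80, 78 e⁻), Au⁺ (Z=79, 78 e⁻). Al³⁺ < Ga³⁺ (same group, 1 shell fewer); Ga³⁺ < In³⁺ (same group, period 4 vs 5); In³⁺ < Tl³⁺ (same group, period 5 vs 6); Tl³⁺ < Hg²⁺ (both 78 e⁻, Z=81>80); Hg²⁺ < Au⁺ (both 78 e⁻, Z=80>79).
Putting Ga³⁺ in gives Al³⁺ < Ga³⁺ < In³⁺ < Tl³⁺ < Hg²⁺ < Au⁺; it lands at slot 2.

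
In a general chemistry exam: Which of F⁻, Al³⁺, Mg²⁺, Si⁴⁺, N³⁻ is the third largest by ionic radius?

All of these have 10 electrons (isoelectronic). With the same electron cloud, the ion with the most protons pulls it in tightest. Nuclear charges: Si⁴⁺ (Z=14), Al³⁺ (Z=13), Mg²⁺ (Z=12), F⁻ (Z=9), N³⁻ (Z=7). Highest Z is smallest.
That gives Si⁴⁺ < Al³⁺ < Mg²⁺ < F⁻ < N³⁻. From the largest end, number 3 is Mg²⁺.

Mg²⁺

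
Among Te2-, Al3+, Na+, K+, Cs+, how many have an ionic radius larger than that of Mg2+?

First list Z and electron count for each: Al3+ (Z=13, 10 e⁻), Mg2+ (Z=12, 10 e⁻), Na+ (Z=11, 10 e⁻), K+ (Z=19, 18 e⁻), Cs+ (Z=55, 54 e⁻), Te2- (Z=52, 54 e⁻). Al3+ < Mg2+ (both 10 e⁻, Z=13>12); Mg2+ < Na+ (isoelectronic, higher Z=12 is smaller); Na+ < K+ (same group, 1 shell fewer); K+ < Cs+ (same group, period 4 vs 6); Cs+ < Te2- (isoelectronic, higher Z=55 is smaller).
Overall: Al3+ < Mg2+ < Na+ < K+ < Cs+ < Te2-. Mg2+ has 1 below it and 4 above. Count: 4.

4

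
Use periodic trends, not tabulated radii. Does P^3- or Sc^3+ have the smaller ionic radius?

Sc^3+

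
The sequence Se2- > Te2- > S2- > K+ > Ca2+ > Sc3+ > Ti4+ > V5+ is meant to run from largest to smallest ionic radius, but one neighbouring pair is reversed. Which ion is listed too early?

Se2-

Scanning neighbour by neighbour, only Se2-/Te2- violates a trend: Se2- and Te2- are in one column with the same charge; the lighter period-4 ion has one fewer shell and is smaller. That makes Se2- the one sitting a position early relative to where it belongs.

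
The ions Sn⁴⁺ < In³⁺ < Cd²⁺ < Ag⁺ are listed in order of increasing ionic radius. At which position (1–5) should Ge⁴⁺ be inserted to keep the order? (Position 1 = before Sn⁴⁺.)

1

Tabulating Z and e⁻: Ge⁴⁺ (Z=32, 28 e⁻), Sn⁴⁺ (Z=50, 46 e⁻), In³⁺ (Z=49, 46 e⁻), Cd²⁺ (Z=48, 46 e⁻), Ag⁺ (Z=47, 46 e⁻). Ge⁴⁺ < Sn⁴⁺ (same group, 1 shell fewer); Sn⁴⁺ < In³⁺ (both 46 e⁻, Z=50>49); In³⁺ < Cd²⁺ (isoelectronic, higher Z=49 is smaller); Cd²⁺ < Ag⁺ (isoelectronic, higher Z=48 is smaller).
Putting Ge⁴⁺ in gives Ge⁴⁺ < Sn⁴⁺ < In³⁺ < Cd²⁺ < Ag⁺; it lands at slot 1.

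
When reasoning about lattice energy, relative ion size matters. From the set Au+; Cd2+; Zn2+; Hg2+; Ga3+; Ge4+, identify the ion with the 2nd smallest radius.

Ge4+ has 28 e⁻ (Z=32), Ga3+ has 28 e⁻ (Z=31), Zn2+ has 28 e⁻ (Z=30), Cd2+ has 46 e⁻ (Z=48), Hg2+ has 78 e⁻ (Z=80), Au+ has 78 e⁻ (Z=79). Ge4+ < Ga3+ (isoelectronic, higher Z=32 is smaller); Ga3+ < Zn2+ (isoelectronic, higher Z=31 is smaller); Zn2+ < Cd2+ (same group, period 4 vs 5); Cd2+ < Hg2+ (same group, 1 shell fewer); Hg2+ < Au+ (both 78 e⁻, Z=80>79).
That gives Ge4+ < Ga3+ < Zn2+ < Cd2+ < Hg2+ < Au+. From the smallest end, number 2 is Ga3+.

Ga3+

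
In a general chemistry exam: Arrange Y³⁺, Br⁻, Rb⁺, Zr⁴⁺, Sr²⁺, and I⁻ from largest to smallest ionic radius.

I⁻ > Br⁻ > Rb⁺ > Sr²⁺ > Y³⁺ > Zr⁴⁺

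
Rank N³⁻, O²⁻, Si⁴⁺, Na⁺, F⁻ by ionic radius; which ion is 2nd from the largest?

O²⁻

These species are isoelectronic with 10 electrons. The only difference is the number of protons: Si⁴⁺ (Z=14), Na⁺ (Z=11), F⁻ (Z=9), O²⁻ (Z=8), N³⁻ (Z=7). The strongest nuclear pull (Si⁴⁺) gives the smallest ion.
Ordering: Si⁴⁺ < Na⁺ < F⁻ < O²⁻ < N³⁻. The 2nd largest is O²⁻.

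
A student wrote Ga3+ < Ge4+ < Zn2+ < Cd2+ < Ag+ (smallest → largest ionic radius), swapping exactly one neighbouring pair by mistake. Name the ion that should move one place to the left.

Ge4+

Scanning neighbour by neighbour, only Ga3+/Ge4+ violates a trend: they are isoelectronic (28 e⁻) and Ge has more protons than Ga (32 vs 31), making Ge4+ smaller. That makes Ge4+ the one sitting a position late relative to where it belongs.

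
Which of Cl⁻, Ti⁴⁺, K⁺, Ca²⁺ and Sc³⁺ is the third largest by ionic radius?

Ca²⁺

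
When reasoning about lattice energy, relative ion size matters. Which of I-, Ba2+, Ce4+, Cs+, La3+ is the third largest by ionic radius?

Ba2+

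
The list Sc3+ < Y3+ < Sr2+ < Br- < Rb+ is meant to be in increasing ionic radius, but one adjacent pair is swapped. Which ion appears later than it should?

Rb+

Check each adjacent pair. Br- and Rb+ are reversed: they are isoelectronic (36 e⁻) and Rb has more protons than Br (37 vs 35), making Rb+ smaller. No other neighbouring pair contradicts the periodic trends, so Rb+ is the ion listed too late.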